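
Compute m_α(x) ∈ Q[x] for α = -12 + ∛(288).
m_α(x) = x^3 + 36x^2 + 432x + 1440

Set β = α + 12 = ∛(288), so β^3 = 288. Then (α + 12)^3 - 288 = 0, i.e. α is a root of g(x) = (x + 12)^3 - 288 = x^3 + 36x^2 + 432x + 1440. Since g(x) = h(x + 12) where h(x) = x^3 - 288, and h is irreducible over Q (because 288 is not a perfect cube, so h has no rational root, and a monic cubic with no rational root is irreducible), g is also irreducible (irreducibility is preserved under the substitution x → x + 12). Hence m_α(x) = x^3 + 36x^2 + 432x + 1440.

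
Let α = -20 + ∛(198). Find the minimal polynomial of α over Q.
m_α(x) = x^3 + 60x^2 + 1200x + 7802

Set β = α + 20 = ∛(198), so β^3 = 198. Then (α + 20)^3 - 198 = 0, i.e. α is a root of g(x) = (x + 20)^3 - 198 = x^3 + 60x^2 + 1200x + 7802. Since g(x) = h(x + 20) where h(x) = x^3 - 198, and h is irreducible over Q (because 198 is not a perfect cube, so h has no rational root, and a monic cubic with no rational root is irreducible), g is also irreducible (irreducibility is preserved under the substitution x → x + 20). Hence m_α(x) = x^3 + 60x^2 + 1200x + 7802.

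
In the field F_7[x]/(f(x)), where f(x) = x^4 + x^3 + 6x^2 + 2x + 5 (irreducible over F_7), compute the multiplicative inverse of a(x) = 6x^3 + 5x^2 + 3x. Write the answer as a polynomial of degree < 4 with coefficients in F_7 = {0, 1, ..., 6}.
a(x)^(-1) ≡ 6x^3 + 2 (mod f(x))

Since f is irreducible over F_7, F_7[x]/(f) is a field and a(x) ≠ 0 has an inverse. Apply the extended Euclidean algorithm to f(x) and a(x) in F_7[x]: f(x) = (6x + 1)·a(x) + (4x^2 + 6x + 5);  a(x) = (5x + 6)·(4x^2 + 6x + 5) + (5x + 5);  (4x^2 + 6x + 5) = (5x + 6)·(5x + 5) + (3). The last nonzero remainder is the constant 3 = gcd(f, a) in F_7. Back-substituting through the division chain expresses 3 = s(x)·a(x) + t(x)·f(x) with s(x) ≡ 4x^3 + 6 (mod f), so (4x^3 + 6)·a(x) ≡ 3 (mod f). Multiplying by 3^(-1) ≡ 5 in F_7 gives a(x)^(-1) ≡ 5·(4x^3 + 6) ≡ 6x^3 + 2 (mod f). Check: (6x^3 + 5x^2 + 3x)·(6x^3 + 2) = x^6 + 2x^5 + 4x^4 + 5x^3 + 3x^2 + 6x ≡ 1 (mod x^4 + x^3 + 6x^2 + 2x + 5).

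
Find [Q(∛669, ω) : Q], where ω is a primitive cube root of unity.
[Q(∛669, ω) : Q] = 6

[Q(∛669):Q] = 3 (min poly x^3 - 669, irreducible since 669 is not a perfect cube). [Q(ω):Q] = 2 (min poly x^2 + x + 1). Since Q(∛669) ⊂ R and ω ∉ R, we have ω ∉ Q(∛669), so x^2 + x + 1 remains irreducible over Q(∛669) and [Q(∛669, ω) : Q(∛669)] = 2. By the tower law, [Q(∛669, ω) : Q] = 3 · 2 = 6. (In fact Q(∛669, ω) is the splitting field of x^3 - 669 over Q.)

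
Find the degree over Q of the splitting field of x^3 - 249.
[K : Q] = 6

The roots of x^3 - 249 are ∛249, ω∛249, ω^2∛249 where ω = e^(2πi/3) is a primitive cube root of unity, so K = Q(∛249, ω). Now [Q(∛249):Q] = 3 (since 249 is not a perfect cube, x^3 - 249 is irreducible) and [Q(ω):Q] = 2. Both 2 and 3 divide [K:Q], and [K:Q] ≤ 3·2 = 6, so [K:Q] = 6. (Equivalently: Q(∛249) ⊂ R but ω ∉ R, so [K : Q(∛249)] = 2.)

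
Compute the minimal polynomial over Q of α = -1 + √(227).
m_α(x) = x^2 + 2x - 226

From α + 1 = √(227), squaring gives (α + 1)^2 = 227, i.e. α^2 + 2α + 1 = 227, so α^2 + 2α - 226 = 0. The discriminant of x^2 + 2x - 226 is (2)^2 - 4·(-226) = 4 + 904 = 908, and 4·(227) is not a perfect square in Q since 227 is squarefree and ≠ 1. Hence x^2 + 2x - 226 is irreducible over Q and is the minimal polynomial of α.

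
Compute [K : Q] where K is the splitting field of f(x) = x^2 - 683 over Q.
[K : Q] = 2

f(x) = x^2 - 683 factors as (x - √683)(x + √683). The splitting field is K = Q(√683). Since 683 is squarefree and > 1, it is not a perfect square, so x^2 - 683 is irreducible over Q and [Q(√683) : Q] = 2. Hence [K : Q] = 2.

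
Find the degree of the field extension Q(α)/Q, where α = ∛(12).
[Q(α):Q] = 3

The minimal polynomial of α is x^3 - 12, irreducible over Q since 12 is not a perfect cube (so x^3 - 12 has no rational root). Hence [Q(α):Q] = deg(m_α) = 3.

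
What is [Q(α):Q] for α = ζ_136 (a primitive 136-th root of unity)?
[Q(α):Q] = 64

The minimal polynomial of ζ_136 over Q is the 136-th cyclotomic polynomial Φ_136(x), which is irreducible over Q and has degree φ(136) = 64. Hence [Q(α):Q] = φ(136) = 64.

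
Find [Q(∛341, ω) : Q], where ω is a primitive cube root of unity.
[Q(∛341, ω) : Q] = 6

[Q(∛341):Q] = 3 (min poly x^3 - 341, irreducible since 341 is not a perfect cube). [Q(ω):Q] = 2 (min poly x^2 + x + 1). Since Q(∛341) ⊂ R and ω ∉ R, we have ω ∉ Q(∛341), so x^2 + x + 1 remains irreducible over Q(∛341) and [Q(∛341, ω) : Q(∛341)] = 2. By the tower law, [Q(∛341, ω) : Q] = 3 · 2 = 6. (In fact Q(∛341, ω) is the splitting field of x^3 - 341 over Q.)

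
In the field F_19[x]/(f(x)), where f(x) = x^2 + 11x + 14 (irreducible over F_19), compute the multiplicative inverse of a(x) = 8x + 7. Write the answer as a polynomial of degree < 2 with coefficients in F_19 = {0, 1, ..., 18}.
a(x)^(-1) ≡ 5x + 15 (mod f(x))

Since f is irreducible over F_19, F_19[x]/(f) is a field and a(x) ≠ 0 has an inverse. Apply the extended Euclidean algorithm to f(x) and a(x) in F_19[x]: f(x) = (12x + 17)·a(x) + (9). The last nonzero remainder is the constant 9 = gcd(f, a) in F_19. Back-substituting through the division chain expresses 9 = s(x)·a(x) + t(x)·f(x) with s(x) ≡ 7x + 2 (mod f), so (7x + 2)·a(x) ≡ 9 (mod f). Multiplying by 9^(-1) ≡ 17 in F_19 gives a(x)^(-1) ≡ 17·(7x + 2) ≡ 5x + 15 (mod f). Check: (8x + 7)·(5x + 15) = 2x^2 + 3x + 10 ≡ 1 (mod x^2 + 11x + 14).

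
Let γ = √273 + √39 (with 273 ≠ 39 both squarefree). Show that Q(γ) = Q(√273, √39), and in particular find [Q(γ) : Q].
[Q(γ) : Q] = 4 (equivalently, Q(γ) = Q(√273, √39))

Obviously Q(γ) ⊆ Q(√273, √39), and [Q(√273, √39):Q] = 4 (since 273, 39 are distinct squarefree integers > 1 with 10647 not a perfect square). To show equality we compute the minimal polynomial of γ. From γ = √273 + √39: γ^2 = 273 + 2√(10647) + 39 = 312 + 2√(10647), so γ^2 - 312 = 2√(10647); squaring, (γ^2 - 312)^2 = 4·10647, i.e. γ^4 - 624γ^2 + 97344 - 42588 = 0, i.e. γ^4 - 624γ^2 + 54756 = 0. So γ is a root of x^4 - 624x^2 + 54756. This polynomial is irreducible over Q: it has no rational root (each ±√273 ± √39 is irrational), and any factorization into two quadratics over Q would force √(10647) ∈ Q (pairing opposite roots) or √273, √39 ∈ Q (other pairings), all impossible. Hence [Q(γ):Q] = 4 = [Q(√273, √39):Q], so Q(γ) = Q(√273, √39).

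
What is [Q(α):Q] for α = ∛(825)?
[Q(α):Q] = 3

The minimal polynomial of α is x^3 - 825, irreducible over Q since 825 is not a perfect cube (so x^3 - 825 has no rational root). Hence [Q(α):Q] = deg(m_α) = 3.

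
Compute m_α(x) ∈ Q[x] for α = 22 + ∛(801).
m_α(x) = x^3 - 66x^2 + 1452x - 11449

Set β = α - 22 = ∛(801), so β^3 = 801. Then (α - 22)^3 - 801 = 0, i.e. α is a root of g(x) = (x - 22)^3 - 801 = x^3 - 66x^2 + 1452x - 11449. Since g(x) = h(x - 22) where h(x) = x^3 - 801, and h is irreducible over Q (because 801 is not a perfect cube, so h has no rational root, and a monic cubic with no rational root is irreducible), g is also irreducible (irreducibility is preserved under the substitution x → x - 22). Hence m_α(x) = x^3 - 66x^2 + 1452x - 11449.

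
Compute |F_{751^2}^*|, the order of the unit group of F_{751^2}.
|F_{751^2}^*| = 564000

F_{751^2} has 751^2 = 564001 elements; its multiplicative group consists of all nonzero elements, so |F_{751^2}^*| = 564001 - 1 = 564000. (It is cyclic since any finite subgroup of the multiplicative group of a field is cyclic.)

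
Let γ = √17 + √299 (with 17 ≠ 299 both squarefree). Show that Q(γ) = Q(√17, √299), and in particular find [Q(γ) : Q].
[Q(γ) : Q] = 4 (equivalently, Q(γ) = Q(√17, √299))

Obviously Q(γ) ⊆ Q(√17, √299), and [Q(√17, √299):Q] = 4 (since 17, 299 are distinct squarefree integers > 1 with 5083 not a perfect square). To show equality we compute the minimal polynomial of γ. From γ = √17 + √299: γ^2 = 17 + 2√(5083) + 299 = 316 + 2√(5083), so γ^2 - 316 = 2√(5083); squaring, (γ^2 - 316)^2 = 4·5083, i.e. γ^4 - 632γ^2 + 99856 - 20332 = 0, i.e. γ^4 - 632γ^2 + 79524 = 0. So γ is a root of x^4 - 632x^2 + 79524. This polynomial is irreducible over Q: it has no rational root (each ±√17 ± √299 is irrational), and any factorization into two quadratics over Q would force √(5083) ∈ Q (pairing opposite roots) or √17, √299 ∈ Q (other pairings), all impossible. Hence [Q(γ):Q] = 4 = [Q(√17, √299):Q], so Q(γ) = Q(√17, √299).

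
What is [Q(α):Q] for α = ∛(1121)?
[Q(α):Q] = 3

The minimal polynomial of α is x^3 - 1121, irreducible over Q since 1121 is not a perfect cube (so x^3 - 1121 has no rational root). Hence [Q(α):Q] = deg(m_α) = 3.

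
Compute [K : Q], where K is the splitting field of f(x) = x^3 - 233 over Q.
[K : Q] = 6

The roots of x^3 - 233 are ∛233, ω∛233, ω^2∛233 where ω = e^(2πi/3) is a primitive cube root of unity, so K = Q(∛233, ω). Now [Q(∛233):Q] = 3 (since 233 is not a perfect cube, x^3 - 233 is irreducible) and [Q(ω):Q] = 2. Both 2 and 3 divide [K:Q], and [K:Q] ≤ 3·2 = 6, so [K:Q] = 6. (Equivalently: Q(∛233) ⊂ R but ω ∉ R, so [K : Q(∛233)] = 2.)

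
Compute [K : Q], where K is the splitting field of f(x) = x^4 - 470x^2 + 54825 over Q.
[K : Q] = 4

Solving the quadratic in x^2: x^2 = (470 ± √(470^2 - 4·54825))/2 = (470 ± √1600)/2 = (470 ± 40)/2, giving x^2 = 215 or x^2 = 255. So f(x) = (x^2 - 215)(x^2 - 255) and the roots of f are ±√215, ±√255. Hence the splitting field is K = Q(√215, √255). Since 215 and 255 are distinct squarefree integers > 1, their product 54825 is not a perfect square, so √255 ∉ Q(√215). By the tower law [K:Q] = [Q(√215,√255):Q(√215)] · [Q(√215):Q] = 2 · 2 = 4.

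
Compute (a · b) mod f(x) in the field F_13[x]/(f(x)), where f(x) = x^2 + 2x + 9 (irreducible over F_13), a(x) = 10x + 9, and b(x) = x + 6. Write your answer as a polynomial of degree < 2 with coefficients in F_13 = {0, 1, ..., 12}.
a · b ≡ 10x + 3 (mod f(x))

Multiply in F_13[x]: a(x)·b(x) = (10x + 9)·(x + 6) = 10x^2 + 4x + 2. This has degree ≥ 2, so divide by f(x) over F_13: 10x^2 + 4x + 2 = (10)·(x^2 + 2x + 9) + (10x + 3). Hence a·b ≡ 10x + 3 (mod f). (F_13[x]/(f) is a field with 13^2 = 169 elements since f is irreducible of degree 2.)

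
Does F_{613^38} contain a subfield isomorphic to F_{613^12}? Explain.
No: F_{613^12} is not a subfield of F_{613^38}

F_{p^m} embeds in F_{p^n} iff m | n. Here 12 ∤ 38 (since 38 = 3·12 + 2 with remainder 2 ≠ 0), so F_{613^12} is not a subfield of F_{613^38}. Equivalently: if it were, the tower law would give 12 = [F_{613^12}:F_613] dividing [F_{613^38}:F_613] = 38, contradiction.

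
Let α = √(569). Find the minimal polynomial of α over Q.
m_α(x) = x^2 - 569

α satisfies α^2 - 569 = 0, so x^2 - 569 annihilates α. Since d = 569 is squarefree and ≠ 1, it is not a perfect square in Q, so x^2 - 569 has no rational root and is therefore irreducible over Q (a degree-2 polynomial over a field is irreducible iff it has no root). Hence m_α(x) = x^2 - 569.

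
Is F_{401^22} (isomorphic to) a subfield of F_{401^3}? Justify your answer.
No: F_{401^22} is not a subfield of F_{401^3}

F_{p^m} embeds in F_{p^n} iff m | n. Here 22 ∤ 3 (since 3 = 0·22 + 3 with remainder 3 ≠ 0), so F_{401^22} is not a subfield of F_{401^3}. Equivalently: if it were, the tower law would give 22 = [F_{401^22}:F_401] dividing [F_{401^3}:F_401] = 3, contradiction.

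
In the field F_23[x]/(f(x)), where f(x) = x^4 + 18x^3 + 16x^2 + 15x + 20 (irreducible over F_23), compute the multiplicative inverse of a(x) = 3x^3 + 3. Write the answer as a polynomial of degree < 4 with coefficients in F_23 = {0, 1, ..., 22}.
a(x)^(-1) ≡ 7x^3 + 9x + 22 (mod f(x))

Since f is irreducible over F_23, F_23[x]/(f) is a field and a(x) ≠ 0 has an inverse. Apply the extended Euclidean algorithm to f(x) and a(x) in F_23[x]: f(x) = (8x + 6)·a(x) + (16x^2 + 14x + 2);  a(x) = (16x + 9)·(16x^2 + 14x + 2) + (3x + 8);  (16x^2 + 14x + 2) = (13x + 16)·(3x + 8) + (12). The last nonzero remainder is the constant 12 = gcd(f, a) in F_23. Back-substituting through the division chain expresses 12 = s(x)·a(x) + t(x)·f(x) with s(x) ≡ 15x^3 + 16x + 11 (mod f), so (15x^3 + 16x + 11)·a(x) ≡ 12 (mod f). Multiplying by 12^(-1) ≡ 2 in F_23 gives a(x)^(-1) ≡ 2·(15x^3 + 16x + 11) ≡ 7x^3 + 9x + 22 (mod f). Check: (3x^3 + 3)·(7x^3 + 9x + 22) = 21x^6 + 4x^4 + 18x^3 + 4x + 20 ≡ 1 (mod x^4 + 18x^3 + 16x^2 + 15x + 20).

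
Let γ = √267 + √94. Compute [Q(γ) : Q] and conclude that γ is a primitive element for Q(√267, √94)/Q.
[Q(γ) : Q] = 4 (equivalently, Q(γ) = Q(√267, √94))

Obviously Q(γ) ⊆ Q(√267, √94), and [Q(√267, √94):Q] = 4 (since 267, 94 are distinct squarefree integers > 1 with 25098 not a perfect square). To show equality we compute the minimal polynomial of γ. From γ = √267 + √94: γ^2 = 267 + 2√(25098) + 94 = 361 + 2√(25098), so γ^2 - 361 = 2√(25098); squaring, (γ^2 - 361)^2 = 4·25098, i.e. γ^4 - 722γ^2 + 130321 - 100392 = 0, i.e. γ^4 - 722γ^2 + 29929 = 0. So γ is a root of x^4 - 722x^2 + 29929. This polynomial is irreducible over Q: it has no rational root (each ±√267 ± √94 is irrational), and any factorization into two quadratics over Q would force √(25098) ∈ Q (pairing opposite roots) or √267, √94 ∈ Q (other pairings), all impossible. Hence [Q(γ):Q] = 4 = [Q(√267, √94):Q], so Q(γ) = Q(√267, √94).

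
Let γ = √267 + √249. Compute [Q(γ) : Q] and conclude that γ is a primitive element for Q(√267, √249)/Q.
[Q(γ) : Q] = 4 (equivalently, Q(γ) = Q(√267, √249))

Obviously Q(γ) ⊆ Q(√267, √249), and [Q(√267, √249):Q] = 4 (since 267, 249 are distinct squarefree integers > 1 with 66483 not a perfect square). To show equality we compute the minimal polynomial of γ. From γ = √267 + √249: γ^2 = 267 + 2√(66483) + 249 = 516 + 2√(66483), so γ^2 - 516 = 2√(66483); squaring, (γ^2 - 516)^2 = 4·66483, i.e. γ^4 - 1032γ^2 + 266256 - 265932 = 0, i.e. γ^4 - 1032γ^2 + 324 = 0. So γ is a root of x^4 - 1032x^2 + 324. This polynomial is irreducible over Q: it has no rational root (each ±√267 ± √249 is irrational), and any factorization into two quadratics over Q would force √(66483) ∈ Q (pairing opposite roots) or √267, √249 ∈ Q (other pairings), all impossible. Hence [Q(γ):Q] = 4 = [Q(√267, √249):Q], so Q(γ) = Q(√267, √249).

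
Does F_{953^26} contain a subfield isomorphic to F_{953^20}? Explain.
No: F_{953^20} is not a subfield of F_{953^26}

F_{p^m} embeds in F_{p^n} iff m | n. Here 20 ∤ 26 (since 26 = 1·20 + 6 with remainder 6 ≠ 0), so F_{953^20} is not a subfield of F_{953^26}. Equivalently: if it were, the tower law would give 20 = [F_{953^20}:F_953] dividing [F_{953^26}:F_953] = 26, contradiction.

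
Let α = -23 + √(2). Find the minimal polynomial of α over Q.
m_α(x) = x^2 + 46x + 527

From α + 23 = √(2), squaring gives (α + 23)^2 = 2, i.e. α^2 + 46α + 529 = 2, so α^2 + 46α + 527 = 0. The discriminant of x^2 + 46x + 527 is (46)^2 - 4·(527) = 2116 - 2108 = 8, and 4·(2) is not a perfect square in Q since 2 is squarefree and ≠ 1. Hence x^2 + 46x + 527 is irreducible over Q and is the minimal polynomial of α.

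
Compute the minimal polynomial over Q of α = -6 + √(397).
m_α(x) = x^2 + 12x - 361

From α + 6 = √(397), squaring gives (α + 6)^2 = 397, i.e. α^2 + 12α + 36 = 397, so α^2 + 12α - 361 = 0. The discriminant of x^2 + 12x - 361 is (12)^2 - 4·(-361) = 144 + 1444 = 1588, and 4·(397) is not a perfect square in Q since 397 is squarefree and ≠ 1. Hence x^2 + 12x - 361 is irreducible over Q and is the minimal polynomial of α.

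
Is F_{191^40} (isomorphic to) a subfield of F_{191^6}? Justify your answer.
No: F_{191^40} is not a subfield of F_{191^6}

F_{p^m} embeds in F_{p^n} iff m | n. Here 40 ∤ 6 (since 6 = 0·40 + 6 with remainder 6 ≠ 0), so F_{191^40} is not a subfield of F_{191^6}. Equivalently: if it were, the tower law would give 40 = [F_{191^40}:F_191] dividing [F_{191^6}:F_191] = 6, contradiction.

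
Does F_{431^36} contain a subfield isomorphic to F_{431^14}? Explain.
No: F_{431^14} is not a subfield of F_{431^36}

F_{p^m} embeds in F_{p^n} iff m | n. Here 14 ∤ 36 (since 36 = 2·14 + 8 with remainder 8 ≠ 0), so F_{431^14} is not a subfield of F_{431^36}. Equivalently: if it were, the tower law would give 14 = [F_{431^14}:F_431] dividing [F_{431^36}:F_431] = 36, contradiction.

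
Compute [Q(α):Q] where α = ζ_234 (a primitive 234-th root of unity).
[Q(α):Q] = 72

The minimal polynomial of ζ_234 over Q is the 234-th cyclotomic polynomial Φ_234(x), which is irreducible over Q and has degree φ(234) = 72. Hence [Q(α):Q] = φ(234) = 72.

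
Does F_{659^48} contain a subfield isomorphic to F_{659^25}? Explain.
No: F_{659^25} is not a subfield of F_{659^48}

F_{p^m} embeds in F_{p^n} iff m | n. Here 25 ∤ 48 (since 48 = 1·25 + 23 with remainder 23 ≠ 0), so F_{659^25} is not a subfield of F_{659^48}. Equivalently: if it were, the tower law would give 25 = [F_{659^25}:F_659] dividing [F_{659^48}:F_659] = 48, contradiction.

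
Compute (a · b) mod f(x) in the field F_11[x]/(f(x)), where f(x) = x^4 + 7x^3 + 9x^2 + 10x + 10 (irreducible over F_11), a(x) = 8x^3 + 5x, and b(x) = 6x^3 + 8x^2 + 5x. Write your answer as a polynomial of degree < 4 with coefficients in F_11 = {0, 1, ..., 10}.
a · b ≡ 3x^3 + 3x^2 + 5x + 2 (mod f(x))

Multiply in F_11[x]: a(x)·b(x) = (8x^3 + 5x)·(6x^3 + 8x^2 + 5x) = 4x^6 + 9x^5 + 4x^4 + 7x^3 + 3x^2. This has degree ≥ 4, so divide by f(x) over F_11: 4x^6 + 9x^5 + 4x^4 + 7x^3 + 3x^2 = (4x^2 + 3x + 2)·(x^4 + 7x^3 + 9x^2 + 10x + 10) + (3x^3 + 3x^2 + 5x + 2). Hence a·b ≡ 3x^3 + 3x^2 + 5x + 2 (mod f). (F_11[x]/(f) is a field with 11^4 = 14641 elements since f is irreducible of degree 4.)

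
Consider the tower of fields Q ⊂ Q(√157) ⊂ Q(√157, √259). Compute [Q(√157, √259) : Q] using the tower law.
[Q(√157, √259) : Q] = 4

[Q(√157):Q] = 2 (min poly x^2 - 157, irreducible since 157 is squarefree > 1). For the top step, suppose √259 ∈ Q(√157), say √259 = c + d√157 with c, d ∈ Q. Squaring: 259 = c^2 + 157d^2 + 2cd√157. Since √157 ∉ Q this forces 2cd = 0. If d = 0 then √259 = c ∈ Q, contradicting 259 squarefree > 1. If c = 0 then 259 = 157d^2, so 157·259 = (157d)^2 is a perfect square in Q — but 157·259 = 40663 is not a perfect square (since 157 and 259 are distinct squarefree integers). Contradiction. Hence √259 ∉ Q(√157), so x^2 - 259 stays irreducible over Q(√157) and [Q(√157, √259) : Q(√157)] = 2. By the tower law, [Q(√157, √259) : Q] = 2 · 2 = 4.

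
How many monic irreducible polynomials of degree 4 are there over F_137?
There are 88064148 monic irreducible polynomials of degree 4 over F_137

Each element of F_{137^4} that lies in no proper subfield is a root of exactly one monic irreducible of degree 4 over F_137, and each such polynomial has 4 distinct roots in F_{137^4}. By Möbius inversion the count is N_137(4) = (1/4) Σ_{d|4} μ(4/d) · 137^d = (1/4)(μ(4)·137^1 + μ(2)·137^2 + μ(1)·137^4) = 352256592/4 = 88064148.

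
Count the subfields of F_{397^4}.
F_{397^4} has 3 subfields

The subfields of F_{p^n} are exactly the fields F_{p^d} for d | n (each is the fixed field of the unique index-d subgroup of Gal(F_{p^n}/F_p) ≅ Z/nZ). The divisors of n = 4 are {1, 2, 4}, giving 3 subfields: F_{397^1}, F_{397^2}, F_{397^4}.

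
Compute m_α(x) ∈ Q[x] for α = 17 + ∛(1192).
m_α(x) = x^3 - 51x^2 + 867x - 6105

Set β = α - 17 = ∛(1192), so β^3 = 1192. Then (α - 17)^3 - 1192 = 0, i.e. α is a root of g(x) = (x - 17)^3 - 1192 = x^3 - 51x^2 + 867x - 6105. Since g(x) = h(x - 17) where h(x) = x^3 - 1192, and h is irreducible over Q (because 1192 is not a perfect cube, so h has no rational root, and a monic cubic with no rational root is irreducible), g is also irreducible (irreducibility is preserved under the substitution x → x - 17). Hence m_α(x) = x^3 - 51x^2 + 867x - 6105.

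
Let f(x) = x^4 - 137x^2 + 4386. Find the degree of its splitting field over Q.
[K : Q] = 4

Solving the quadratic in x^2: x^2 = (137 ± √(137^2 - 4·4386))/2 = (137 ± √1225)/2 = (137 ± 35)/2, giving x^2 = 86 or x^2 = 51. So f(x) = (x^2 - 86)(x^2 - 51) and the roots of f are ±√86, ±√51. Hence the splitting field is K = Q(√86, √51). Since 86 and 51 are distinct squarefree integers > 1, their product 4386 is not a perfect square, so √51 ∉ Q(√86). By the tower law [K:Q] = [Q(√86,√51):Q(√86)] · [Q(√86):Q] = 2 · 2 = 4.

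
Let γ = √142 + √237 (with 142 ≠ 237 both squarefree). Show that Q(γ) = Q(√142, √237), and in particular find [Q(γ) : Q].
[Q(γ) : Q] = 4 (equivalently, Q(γ) = Q(√142, √237))

Obviously Q(γ) ⊆ Q(√142, √237), and [Q(√142, √237):Q] = 4 (since 142, 237 are distinct squarefree integers > 1 with 33654 not a perfect square). To show equality we compute the minimal polynomial of γ. From γ = √142 + √237: γ^2 = 142 + 2√(33654) + 237 = 379 + 2√(33654), so γ^2 - 379 = 2√(33654); squaring, (γ^2 - 379)^2 = 4·33654, i.e. γ^4 - 758γ^2 + 143641 - 134616 = 0, i.e. γ^4 - 758γ^2 + 9025 = 0. So γ is a root of x^4 - 758x^2 + 9025. This polynomial is irreducible over Q: it has no rational root (each ±√142 ± √237 is irrational), and any factorization into two quadratics over Q would force √(33654) ∈ Q (pairing opposite roots) or √142, √237 ∈ Q (other pairings), all impossible. Hence [Q(γ):Q] = 4 = [Q(√142, √237):Q], so Q(γ) = Q(√142, √237).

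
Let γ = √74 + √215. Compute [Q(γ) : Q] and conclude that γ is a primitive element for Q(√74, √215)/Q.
[Q(γ) : Q] = 4 (equivalently, Q(γ) = Q(√74, √215))

Obviously Q(γ) ⊆ Q(√74, √215), and [Q(√74, √215):Q] = 4 (since 74, 215 are distinct squarefree integers > 1 with 15910 not a perfect square). To show equality we compute the minimal polynomial of γ. From γ = √74 + √215: γ^2 = 74 + 2√(15910) + 215 = 289 + 2√(15910), so γ^2 - 289 = 2√(15910); squaring, (γ^2 - 289)^2 = 4·15910, i.e. γ^4 - 578γ^2 + 83521 - 63640 = 0, i.e. γ^4 - 578γ^2 + 19881 = 0. So γ is a root of x^4 - 578x^2 + 19881. This polynomial is irreducible over Q: it has no rational root (each ±√74 ± √215 is irrational), and any factorization into two quadratics over Q would force √(15910) ∈ Q (pairing opposite roots) or √74, √215 ∈ Q (other pairings), all impossible. Hence [Q(γ):Q] = 4 = [Q(√74, √215):Q], so Q(γ) = Q(√74, √215).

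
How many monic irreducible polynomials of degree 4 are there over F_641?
There are 42205696320 monic irreducible polynomials of degree 4 over F_641

Each element of F_{641^4} that lies in no proper subfield is a root of exactly one monic irreducible of degree 4 over F_641, and each such polynomial has 4 distinct roots in F_{641^4}. By Möbius inversion the count is N_641(4) = (1/4) Σ_{d|4} μ(4/d) · 641^d = (1/4)(μ(4)·641^1 + μ(2)·641^2 + μ(1)·641^4) = 168822785280/4 = 42205696320.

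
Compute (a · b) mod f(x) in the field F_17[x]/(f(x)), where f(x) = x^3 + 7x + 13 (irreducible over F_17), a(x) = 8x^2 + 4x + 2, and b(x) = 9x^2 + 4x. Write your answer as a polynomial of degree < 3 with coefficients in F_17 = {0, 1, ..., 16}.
a · b ≡ 6x^2 + 7x (mod f(x))

Multiply in F_17[x]: a(x)·b(x) = (8x^2 + 4x + 2)·(9x^2 + 4x) = 4x^4 + 8x. This has degree ≥ 3, so divide by f(x) over F_17: 4x^4 + 8x = (4x)·(x^3 + 7x + 13) + (6x^2 + 7x). Hence a·b ≡ 6x^2 + 7x (mod f). (F_17[x]/(f) is a field with 17^3 = 4913 elements since f is irreducible of degree 3.)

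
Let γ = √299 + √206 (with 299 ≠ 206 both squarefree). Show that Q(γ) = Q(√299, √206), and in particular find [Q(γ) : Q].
[Q(γ) : Q] = 4 (equivalently, Q(γ) = Q(√299, √206))

Obviously Q(γ) ⊆ Q(√299, √206), and [Q(√299, √206):Q] = 4 (since 299, 206 are distinct squarefree integers > 1 with 61594 not a perfect square). To show equality we compute the minimal polynomial of γ. From γ = √299 + √206: γ^2 = 299 + 2√(61594) + 206 = 505 + 2√(61594), so γ^2 - 505 = 2√(61594); squaring, (γ^2 - 505)^2 = 4·61594, i.e. γ^4 - 1010γ^2 + 255025 - 246376 = 0, i.e. γ^4 - 1010γ^2 + 8649 = 0. So γ is a root of x^4 - 1010x^2 + 8649. This polynomial is irreducible over Q: it has no rational root (each ±√299 ± √206 is irrational), and any factorization into two quadratics over Q would force √(61594) ∈ Q (pairing opposite roots) or √299, √206 ∈ Q (other pairings), all impossible. Hence [Q(γ):Q] = 4 = [Q(√299, √206):Q], so Q(γ) = Q(√299, √206).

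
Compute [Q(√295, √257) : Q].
[Q(√295, √257) : Q] = 4

[Q(√295):Q] = 2 (min poly x^2 - 295, irreducible since 295 is squarefree > 1). For the top step, suppose √257 ∈ Q(√295), say √257 = c + d√295 with c, d ∈ Q. Squaring: 257 = c^2 + 295d^2 + 2cd√295. Since √295 ∉ Q this forces 2cd = 0. If d = 0 then √257 = c ∈ Q, contradicting 257 squarefree > 1. If c = 0 then 257 = 295d^2, so 295·257 = (295d)^2 is a perfect square in Q — but 295·257 = 75815 is not a perfect square (since 295 and 257 are distinct squarefree integers). Contradiction. Hence √257 ∉ Q(√295), so x^2 - 257 stays irreducible over Q(√295) and [Q(√295, √257) : Q(√295)] = 2. By the tower law, [Q(√295, √257) : Q] = 2 · 2 = 4.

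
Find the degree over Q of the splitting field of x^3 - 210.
[K : Q] = 6

The roots of x^3 - 210 are ∛210, ω∛210, ω^2∛210 where ω = e^(2πi/3) is a primitive cube root of unity, so K = Q(∛210, ω). Now [Q(∛210):Q] = 3 (since 210 is not a perfect cube, x^3 - 210 is irreducible) and [Q(ω):Q] = 2. Both 2 and 3 divide [K:Q], and [K:Q] ≤ 3·2 = 6, so [K:Q] = 6. (Equivalently: Q(∛210) ⊂ R but ω ∉ R, so [K : Q(∛210)] = 2.)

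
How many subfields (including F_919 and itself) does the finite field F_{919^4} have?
F_{919^4} has 3 subfields

The subfields of F_{p^n} are exactly the fields F_{p^d} for d | n (each is the fixed field of the unique index-d subgroup of Gal(F_{p^n}/F_p) ≅ Z/nZ). The divisors of n = 4 are {1, 2, 4}, giving 3 subfields: F_{919^1}, F_{919^2}, F_{919^4}.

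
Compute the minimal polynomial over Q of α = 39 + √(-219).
m_α(x) = x^2 - 78x + 1740

From α - 39 = √(-219), squaring gives (α - 39)^2 = -219, i.e. α^2 - 78α + 1521 = -219, so α^2 - 78α + 1740 = 0. The discriminant of x^2 - 78x + 1740 is (-78)^2 - 4·(1740) = 6084 - 6960 = -876, and 4·(-219) is not a perfect square in Q since -219 is squarefree and ≠ 1. Hence x^2 - 78x + 1740 is irreducible over Q and is the minimal polynomial of α.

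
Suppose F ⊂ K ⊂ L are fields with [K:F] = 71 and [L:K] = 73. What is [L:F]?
[L:F] = 5183

The tower law says that for any tower of field extensions F ⊂ K ⊂ L with finite degrees, [L:F] = [L:K] · [K:F]. Here this gives [L:F] = 73 · 71 = 5183.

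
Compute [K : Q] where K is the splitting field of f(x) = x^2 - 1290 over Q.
[K : Q] = 2

f(x) = x^2 - 1290 factors as (x - √1290)(x + √1290). The splitting field is K = Q(√1290). Since 1290 is squarefree and > 1, it is not a perfect square, so x^2 - 1290 is irreducible over Q and [Q(√1290) : Q] = 2. Hence [K : Q] = 2.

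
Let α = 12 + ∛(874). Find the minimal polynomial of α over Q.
m_α(x) = x^3 - 36x^2 + 432x - 2602

Set β = α - 12 = ∛(874), so β^3 = 874. Then (α - 12)^3 - 874 = 0, i.e. α is a root of g(x) = (x - 12)^3 - 874 = x^3 - 36x^2 + 432x - 2602. Since g(x) = h(x - 12) where h(x) = x^3 - 874, and h is irreducible over Q (because 874 is not a perfect cube, so h has no rational root, and a monic cubic with no rational root is irreducible), g is also irreducible (irreducibility is preserved under the substitution x → x - 12). Hence m_α(x) = x^3 - 36x^2 + 432x - 2602.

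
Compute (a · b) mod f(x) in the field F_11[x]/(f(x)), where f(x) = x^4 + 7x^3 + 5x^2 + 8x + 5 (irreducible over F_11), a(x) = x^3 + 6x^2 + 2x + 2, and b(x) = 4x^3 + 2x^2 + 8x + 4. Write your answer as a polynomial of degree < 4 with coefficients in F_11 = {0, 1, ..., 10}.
a · b ≡ 9x^3 + 7x^2 + x + 8 (mod f(x))

Multiply in F_11[x]: a(x)·b(x) = (x^3 + 6x^2 + 2x + 2)·(4x^3 + 2x^2 + 8x + 4) = 4x^6 + 4x^5 + 6x^4 + 9x^3 + 2x + 8. This has degree ≥ 4, so divide by f(x) over F_11: 4x^6 + 4x^5 + 6x^4 + 9x^3 + 2x + 8 = (4x^2 + 9x)·(x^4 + 7x^3 + 5x^2 + 8x + 5) + (9x^3 + 7x^2 + x + 8). Hence a·b ≡ 9x^3 + 7x^2 + x + 8 (mod f). (F_11[x]/(f) is a field with 11^4 = 14641 elements since f is irreducible of degree 4.)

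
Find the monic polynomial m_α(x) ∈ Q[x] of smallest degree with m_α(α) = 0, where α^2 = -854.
m_α(x) = x^2 + 854

α satisfies α^2 + 854 = 0, so x^2 + 854 annihilates α. Since d = -854 is squarefree and ≠ 1, it is not a perfect square in Q, so x^2 + 854 has no rational root and is therefore irreducible over Q (a degree-2 polynomial over a field is irreducible iff it has no root). Hence m_α(x) = x^2 + 854.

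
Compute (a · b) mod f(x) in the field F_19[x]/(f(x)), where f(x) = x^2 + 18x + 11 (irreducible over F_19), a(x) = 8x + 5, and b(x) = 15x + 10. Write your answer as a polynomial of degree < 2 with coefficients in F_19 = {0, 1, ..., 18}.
a · b ≡ 9x + 3 (mod f(x))

Multiply in F_19[x]: a(x)·b(x) = (8x + 5)·(15x + 10) = 6x^2 + 3x + 12. This has degree ≥ 2, so divide by f(x) over F_19: 6x^2 + 3x + 12 = (6)·(x^2 + 18x + 11) + (9x + 3). Hence a·b ≡ 9x + 3 (mod f). (F_19[x]/(f) is a field with 19^2 = 361 elements since f is irreducible of degree 2.)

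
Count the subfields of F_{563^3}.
F_{563^3} has 2 subfields

The subfields of F_{p^n} are exactly the fields F_{p^d} for d | n (each is the fixed field of the unique index-d subgroup of Gal(F_{p^n}/F_p) ≅ Z/nZ). The divisors of n = 3 are {1, 3}, giving 2 subfields: F_{563^1}, F_{563^3}.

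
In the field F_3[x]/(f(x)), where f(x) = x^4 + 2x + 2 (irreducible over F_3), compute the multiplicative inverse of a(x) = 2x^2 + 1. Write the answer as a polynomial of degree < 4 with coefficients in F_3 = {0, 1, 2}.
a(x)^(-1) ≡ 2x^3 + 2x + 1 (mod f(x))

Since f is irreducible over F_3, F_3[x]/(f) is a field and a(x) ≠ 0 has an inverse. Apply the extended Euclidean algorithm to f(x) and a(x) in F_3[x]: f(x) = (2x^2 + 2)·a(x) + (2x);  a(x) = (x)·(2x) + (1). The last nonzero remainder is the constant 1 = gcd(f, a) in F_3. Back-substituting through the division chain expresses 1 = s(x)·a(x) + t(x)·f(x) with s(x) ≡ 2x^3 + 2x + 1 (mod f), so a(x)^(-1) ≡ s(x) = 2x^3 + 2x + 1 (mod f). Check: (2x^2 + 1)·(2x^3 + 2x + 1) = x^5 + 2x^2 + 2x + 1 ≡ 1 (mod x^4 + 2x + 2).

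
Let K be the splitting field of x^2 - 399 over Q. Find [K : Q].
[K : Q] = 2

f(x) = x^2 - 399 factors as (x - √399)(x + √399). The splitting field is K = Q(√399). Since 399 is squarefree and > 1, it is not a perfect square, so x^2 - 399 is irreducible over Q and [Q(√399) : Q] = 2. Hence [K : Q] = 2.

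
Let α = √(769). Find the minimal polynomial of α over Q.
m_α(x) = x^2 - 769

α satisfies α^2 - 769 = 0, so x^2 - 769 annihilates α. Since d = 769 is squarefree and ≠ 1, it is not a perfect square in Q, so x^2 - 769 has no rational root and is therefore irreducible over Q (a degree-2 polynomial over a field is irreducible iff it has no root). Hence m_α(x) = x^2 - 769.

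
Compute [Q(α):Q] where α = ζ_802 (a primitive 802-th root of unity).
[Q(α):Q] = 400

The minimal polynomial of ζ_802 over Q is the 802-th cyclotomic polynomial Φ_802(x), which is irreducible over Q and has degree φ(802) = 400. Hence [Q(α):Q] = φ(802) = 400.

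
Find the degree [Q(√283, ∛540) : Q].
[Q(√283, ∛540) : Q] = 6

Let L = Q(√283, ∛540). Since Q(√283) ⊂ L and [Q(√283):Q] = 2, the tower law gives 2 | [L:Q]. Likewise Q(∛540) ⊂ L with [Q(∛540):Q] = 3 (because 540 is not a perfect cube), so 3 | [L:Q]. As gcd(2,3) = 1, [L:Q] is divisible by 6. Conversely L is generated over Q by √283 and ∛540, so [L:Q] ≤ 2·3 = 6. Therefore [Q(√283, ∛540) : Q] = 6.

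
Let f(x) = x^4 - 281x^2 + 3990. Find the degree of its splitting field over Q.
[K : Q] = 4

Solving the quadratic in x^2: x^2 = (281 ± √(281^2 - 4·3990))/2 = (281 ± √63001)/2 = (281 ± 251)/2, giving x^2 = 15 or x^2 = 266. So f(x) = (x^2 - 15)(x^2 - 266) and the roots of f are ±√15, ±√266. Hence the splitting field is K = Q(√15, √266). Since 15 and 266 are distinct squarefree integers > 1, their product 3990 is not a perfect square, so √266 ∉ Q(√15). By the tower law [K:Q] = [Q(√15,√266):Q(√15)] · [Q(√15):Q] = 2 · 2 = 4.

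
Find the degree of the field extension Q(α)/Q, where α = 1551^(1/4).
[Q(α):Q] = 4

α is a root of x^4 - 1551. By Eisenstein's criterion at the prime p = 3 (which divides the constant term 1551 but p^2 = 9 does not, since 1551 is squarefree), x^4 - 1551 is irreducible over Q. Hence [Q(α):Q] = 4.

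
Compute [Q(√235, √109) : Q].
[Q(√235, √109) : Q] = 4

[Q(√235):Q] = 2 (min poly x^2 - 235, irreducible since 235 is squarefree > 1). For the top step, suppose √109 ∈ Q(√235), say √109 = c + d√235 with c, d ∈ Q. Squaring: 109 = c^2 + 235d^2 + 2cd√235. Since √235 ∉ Q this forces 2cd = 0. If d = 0 then √109 = c ∈ Q, contradicting 109 squarefree > 1. If c = 0 then 109 = 235d^2, so 235·109 = (235d)^2 is a perfect square in Q — but 235·109 = 25615 is not a perfect square (since 235 and 109 are distinct squarefree integers). Contradiction. Hence √109 ∉ Q(√235), so x^2 - 109 stays irreducible over Q(√235) and [Q(√235, √109) : Q(√235)] = 2. By the tower law, [Q(√235, √109) : Q] = 2 · 2 = 4.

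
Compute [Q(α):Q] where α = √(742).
[Q(α):Q] = 2

[Q(α):Q] equals the degree of the minimal polynomial of α. Here α^2 = 742 and x^2 - 742 is irreducible (d = 742 is squarefree, ≠ 1, hence not a square), so deg(m_α) = 2. Thus [Q(α):Q] = 2.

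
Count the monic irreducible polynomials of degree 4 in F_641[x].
There are 42205696320 monic irreducible polynomials of degree 4 over F_641

Each element of F_{641^4} that lies in no proper subfield is a root of exactly one monic irreducible of degree 4 over F_641, and each such polynomial has 4 distinct roots in F_{641^4}. By Möbius inversion the count is N_641(4) = (1/4) Σ_{d|4} μ(4/d) · 641^d = (1/4)(μ(4)·641^1 + μ(2)·641^2 + μ(1)·641^4) = 168822785280/4 = 42205696320.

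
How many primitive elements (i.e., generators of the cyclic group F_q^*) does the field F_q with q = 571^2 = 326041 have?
There are φ(326040) = 69120 primitive elements

F_q^* is cyclic of order q - 1 = 326040. A cyclic group of order m has exactly φ(m) generators. Here m = 326040 = 2^3 · 3 · 5 · 11 · 13 · 19, so the number of primitive elements is φ(326040) = 69120.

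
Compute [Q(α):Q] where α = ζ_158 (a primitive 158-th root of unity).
[Q(α):Q] = 78

The minimal polynomial of ζ_158 over Q is the 158-th cyclotomic polynomial Φ_158(x), which is irreducible over Q and has degree φ(158) = 78. Hence [Q(α):Q] = φ(158) = 78.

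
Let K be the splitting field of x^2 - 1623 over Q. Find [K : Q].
[K : Q] = 2

f(x) = x^2 - 1623 factors as (x - √1623)(x + √1623). The splitting field is K = Q(√1623). Since 1623 is squarefree and > 1, it is not a perfect square, so x^2 - 1623 is irreducible over Q and [Q(√1623) : Q] = 2. Hence [K : Q] = 2.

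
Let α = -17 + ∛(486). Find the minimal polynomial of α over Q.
m_α(x) = x^3 + 51x^2 + 867x + 4427

Set β = α + 17 = ∛(486), so β^3 = 486. Then (α + 17)^3 - 486 = 0, i.e. α is a root of g(x) = (x + 17)^3 - 486 = x^3 + 51x^2 + 867x + 4427. Since g(x) = h(x + 17) where h(x) = x^3 - 486, and h is irreducible over Q (because 486 is not a perfect cube, so h has no rational root, and a monic cubic with no rational root is irreducible), g is also irreducible (irreducibility is preserved under the substitution x → x + 17). Hence m_α(x) = x^3 + 51x^2 + 867x + 4427.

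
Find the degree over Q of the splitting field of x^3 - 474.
[K : Q] = 6

The roots of x^3 - 474 are ∛474, ω∛474, ω^2∛474 where ω = e^(2πi/3) is a primitive cube root of unity, so K = Q(∛474, ω). Now [Q(∛474):Q] = 3 (since 474 is not a perfect cube, x^3 - 474 is irreducible) and [Q(ω):Q] = 2. Both 2 and 3 divide [K:Q], and [K:Q] ≤ 3·2 = 6, so [K:Q] = 6. (Equivalently: Q(∛474) ⊂ R but ω ∉ R, so [K : Q(∛474)] = 2.)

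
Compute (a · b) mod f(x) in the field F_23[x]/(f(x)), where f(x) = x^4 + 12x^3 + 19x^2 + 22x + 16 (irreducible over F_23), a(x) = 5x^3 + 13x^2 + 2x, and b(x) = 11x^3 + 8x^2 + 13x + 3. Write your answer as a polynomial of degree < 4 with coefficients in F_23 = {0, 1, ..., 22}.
a · b ≡ 6x^3 + 18x^2 + 19x + 4 (mod f(x))

Multiply in F_23[x]: a(x)·b(x) = (5x^3 + 13x^2 + 2x)·(11x^3 + 8x^2 + 13x + 3) = 9x^6 + 22x^5 + 7x^4 + 16x^3 + 19x^2 + 6x. This has degree ≥ 4, so divide by f(x) over F_23: 9x^6 + 22x^5 + 7x^4 + 16x^3 + 19x^2 + 6x = (9x^2 + 6x + 17)·(x^4 + 12x^3 + 19x^2 + 22x + 16) + (6x^3 + 18x^2 + 19x + 4). Hence a·b ≡ 6x^3 + 18x^2 + 19x + 4 (mod f). (F_23[x]/(f) is a field with 23^4 = 279841 elements since f is irreducible of degree 4.)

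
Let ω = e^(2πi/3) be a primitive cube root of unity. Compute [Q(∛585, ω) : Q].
[Q(∛585, ω) : Q] = 6

[Q(∛585):Q] = 3 (min poly x^3 - 585, irreducible since 585 is not a perfect cube). [Q(ω):Q] = 2 (min poly x^2 + x + 1). Since Q(∛585) ⊂ R and ω ∉ R, we have ω ∉ Q(∛585), so x^2 + x + 1 remains irreducible over Q(∛585) and [Q(∛585, ω) : Q(∛585)] = 2. By the tower law, [Q(∛585, ω) : Q] = 3 · 2 = 6. (In fact Q(∛585, ω) is the splitting field of x^3 - 585 over Q.)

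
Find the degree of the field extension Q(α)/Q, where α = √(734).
[Q(α):Q] = 2

[Q(α):Q] equals the degree of the minimal polynomial of α. Here α^2 = 734 and x^2 - 734 is irreducible (d = 734 is squarefree, ≠ 1, hence not a square), so deg(m_α) = 2. Thus [Q(α):Q] = 2.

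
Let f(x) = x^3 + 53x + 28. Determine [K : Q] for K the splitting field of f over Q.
[K : Q] = 6

By the rational root test, any rational root of the monic integer polynomial f(x) = x^3 + 53x + 28 must be an integer dividing the constant term 28, i.e. one of ±{1, 2, 4, 7, 14, 28}. Evaluating: f(1) = 82, f(-1) = -26, f(2) = 142, f(-2) = -86, f(4) = 304, f(-4) = -248, f(7) = 742, f(-7) = -686, f(14) = 3514, f(-14) = -3458, f(28) = 23464, f(-28) = -23408; none is 0, so f has no rational root and is therefore irreducible over Q (a cubic with no linear factor over a field is irreducible). For an irreducible cubic, the Galois group is A_3 or S_3 according as the discriminant disc(f) = -4a^3 - 27b^2 = -4·(53)^3 - 27·(28)^2 = -616676 is or is not a square in Q. Here disc(f) = -616676 is not a perfect square in Q, so the Galois group of f over Q is not contained in A_3 and must be all of S_3. The splitting field has degree |S_3| = 6 over Q, so [K : Q] = 6.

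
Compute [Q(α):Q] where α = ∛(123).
[Q(α):Q] = 3

The minimal polynomial of α is x^3 - 123, irreducible over Q since 123 is not a perfect cube (so x^3 - 123 has no rational root). Hence [Q(α):Q] = deg(m_α) = 3.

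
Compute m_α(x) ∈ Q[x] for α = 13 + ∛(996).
m_α(x) = x^3 - 39x^2 + 507x - 3193

Set β = α - 13 = ∛(996), so β^3 = 996. Then (α - 13)^3 - 996 = 0, i.e. α is a root of g(x) = (x - 13)^3 - 996 = x^3 - 39x^2 + 507x - 3193. Since g(x) = h(x - 13) where h(x) = x^3 - 996, and h is irreducible over Q (because 996 is not a perfect cube, so h has no rational root, and a monic cubic with no rational root is irreducible), g is also irreducible (irreducibility is preserved under the substitution x → x - 13). Hence m_α(x) = x^3 - 39x^2 + 507x - 3193.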